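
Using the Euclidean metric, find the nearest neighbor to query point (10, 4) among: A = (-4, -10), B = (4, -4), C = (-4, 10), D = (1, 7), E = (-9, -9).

Distances: d(A) ≈ 19.799, d(B) = 10, d(C) ≈ 15.2315, d(D) ≈ 9.4868, d(E) ≈ 23.0217. Nearest: D = (1, 7) with distance 9.4868.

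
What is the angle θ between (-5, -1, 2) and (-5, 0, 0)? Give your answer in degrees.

With u = (-5, -1, 2), v = (-5, 0, 0):
u·v = (-5)·(-5) + (-1)·0 + 2·0 = 25 + 0 + 0 = 25.
|u| = √((-5)² + (-1)² + 2²) = √30, |v| = √((-5)² + 0² + 0²) = √25, so |u||v| = √(30·25) = √750.
cos θ = (u·v)/(|u||v|) = 25/√750 ≈ 0.912871
θ = arccos(0.912871) ≈ 24.09°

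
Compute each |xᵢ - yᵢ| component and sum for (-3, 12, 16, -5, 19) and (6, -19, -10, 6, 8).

Σ|x_i - y_i| = |-3 - 6| + |12 - (-19)| + |16 - (-10)| + |-5 - 6| + |19 - 8| = 9 + 31 + 26 + 11 + 11 = 88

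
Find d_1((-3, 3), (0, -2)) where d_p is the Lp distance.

Σ|x_i - y_i| = |-3 - 0| + |3 - (-2)| = 3 + 5 = 8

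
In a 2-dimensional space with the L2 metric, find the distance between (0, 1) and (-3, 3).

(Σ|x_i - y_i|^2)^(1/2) = (|0 - (-3)|^2 + |1 - 3|^2)^(1/2)
= (3^2 + 2^2)^(1/2) = (9 + 4)^(1/2) = (13)^(1/2) ≈ 3.6056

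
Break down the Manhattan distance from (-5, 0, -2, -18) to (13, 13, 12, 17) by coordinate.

Σ|x_i - y_i| = |-5 - 13| + |0 - 13| + |-2 - 12| + |-18 - 17| = 18 + 13 + 14 + 35 = 80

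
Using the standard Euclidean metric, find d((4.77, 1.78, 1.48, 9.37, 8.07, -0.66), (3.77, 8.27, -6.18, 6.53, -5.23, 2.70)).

√(Σ(x_i - y_i)²) = √((4.77 - 3.77)² + (1.78 - 8.27)² + (1.48 - (-6.18))² + (9.37 - 6.53)² + (8.07 - (-5.23))² + (-0.66 - 2.7)²)
= √(1² + (-6.49)² + 7.66² + 2.84² + 13.3² + (-3.36)²) = √(1 + 42.1201 + 58.6756 + 8.0656 + 176.89 + 11.2896) = √298.0409 ≈ 17.2639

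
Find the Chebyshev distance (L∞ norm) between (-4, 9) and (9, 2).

max(|x_i - y_i|) = max(|-4 - 9|, |9 - 2|) = max(13, 7) = 13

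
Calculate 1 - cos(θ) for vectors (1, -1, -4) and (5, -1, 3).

With u = (1, -1, -4), v = (5, -1, 3):
u·v = 1·5 + (-1)·(-1) + (-4)·3 = 5 + 1 + (-12) = -6.
|u| = √(1² + (-1)² + (-4)²) = √18, |v| = √(5² + (-1)² + 3²) = √35, so |u||v| = √(18·35) = √630.
cos θ = (u·v)/(|u||v|) = -6/√630 ≈ -0.239
Cosine distance = 1 - cos θ ≈ 1 - (-0.239) = 1.239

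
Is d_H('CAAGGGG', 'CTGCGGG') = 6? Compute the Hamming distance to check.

Differing positions: 2, 3, 4. Hamming distance = 3, so the claim that d_H = 6 is false.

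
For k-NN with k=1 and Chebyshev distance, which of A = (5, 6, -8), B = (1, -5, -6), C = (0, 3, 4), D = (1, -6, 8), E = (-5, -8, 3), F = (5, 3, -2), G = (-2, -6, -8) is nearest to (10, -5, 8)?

Distances: d(A) = 16, d(B) = 14, d(C) = 10, d(D) = 9, d(E) = 15, d(F) = 10, d(G) = 16. Nearest: D = (1, -6, 8) with distance 9.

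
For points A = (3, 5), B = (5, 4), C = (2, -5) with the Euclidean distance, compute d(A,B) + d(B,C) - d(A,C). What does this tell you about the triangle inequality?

d(A,B) = √(2² + 1²) = √5 ≈ 2.2361, d(B,C) = √(3² + 9²) = √90 ≈ 9.4868, d(A,C) = √(1² + 10²) = √101 ≈ 10.0499.
d(A,B) + d(B,C) - d(A,C) = 2.2361 + 9.4868 - 10.0499 = 11.7229 - 10.0499 = 1.673 (to 4 decimal places). This is ≥ 0, so the triangle inequality holds for these points.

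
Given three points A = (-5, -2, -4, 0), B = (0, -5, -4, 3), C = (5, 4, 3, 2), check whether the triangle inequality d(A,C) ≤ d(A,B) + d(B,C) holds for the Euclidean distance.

d(A,B) = √(5² + 3² + 0² + 3²) = √43 ≈ 6.5574, d(B,C) = √(5² + 9² + 7² + 1²) = √156 ≈ 12.49, d(A,C) = √(10² + 6² + 7² + 2²) = √189 ≈ 13.7477.
d(A,C) ≈ 13.7477 ≤ 6.5574 + 12.49 = 19.0474. Triangle inequality is satisfied.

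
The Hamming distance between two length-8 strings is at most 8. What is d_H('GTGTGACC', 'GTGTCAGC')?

Differing positions: 5, 7. Hamming distance = 2. The maximum possible Hamming distance for length-8 strings is 8, so d_H/8 = 2/8 = 0.25.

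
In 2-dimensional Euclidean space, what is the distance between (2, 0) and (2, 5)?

√(Σ(x_i - y_i)²) = √((2 - 2)² + (0 - 5)²)
= √(0² + (-5)²) = √(0 + 25) = √25 = 5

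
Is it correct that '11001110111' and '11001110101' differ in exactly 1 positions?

Differing positions: 10. Hamming distance = 1, so the claim is true.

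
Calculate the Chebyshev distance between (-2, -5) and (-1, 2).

max(|x_i - y_i|) = max(|-2 - (-1)|, |-5 - 2|) = max(1, 7) = 7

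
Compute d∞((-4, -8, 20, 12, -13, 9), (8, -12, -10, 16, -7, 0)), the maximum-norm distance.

max(|x_i - y_i|) = max(|-4 - 8|, |-8 - (-12)|, |20 - (-10)|, |12 - 16|, |-13 - (-7)|, |9 - 0|) = max(12, 4, 30, 4, 6, 9) = 30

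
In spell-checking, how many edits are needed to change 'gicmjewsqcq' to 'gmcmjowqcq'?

Let D[i][j] be the edit distance between the first i characters of 'gicmjewsqcq' and the first j characters of 'gmcmjowqcq', with D[i][0] = i, D[0][j] = j, and D[i][j] = D[i-1][j-1] if the characters match, else 1 + min(D[i-1][j], D[i][j-1], D[i-1][j-1]). Filling the table (rows: prefixes of 'gicmjewsqcq', columns: prefixes of 'gmcmjowqcq'):
     ε  g  m  c  m  j  o  w  q  c  q
  ε  0  1  2  3  4  5  6  7  8  9 10
  g  1  0  1  2  3  4  5  6  7  8  9
  i  2  1  1  2  3  4  5  6  7  8  9
  c  3  2  2  1  2  3  4  5  6  7  8
  m  4  3  2  2  1  2  3  4  5  6  7
  j  5  4  3  3  2  1  2  3  4  5  6
  e  6  5  4  4  3  2  2  3  4  5  6
  w  7  6  5  5  4  3  3  2  3  4  5
  s  8  7  6  6  5  4  4  3  3  4  5
  q  9  8  7  7  6  5  5  4  3  4  4
  c 10  9  8  7  7  6  6  5  4  3  4
  q 11 10  9  8  8  7  7  6  5  4  3
The bottom-right entry gives D[11][10] = 3, so no sequence of fewer than 3 edits works. Backtracking through the table gives one optimal edit sequence (3 edits):
  gicmjewsqcq → gmcmjewsqcq (sub i→m @2)
  gmcmjewsqcq → gmcmjowsqcq (sub e→o @6)
  gmcmjowsqcq → gmcmjowqcq (del s @8)
Edit distance = 3.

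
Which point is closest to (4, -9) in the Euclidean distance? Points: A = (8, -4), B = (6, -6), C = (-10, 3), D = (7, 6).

Distances: d(A) ≈ 6.4031, d(B) ≈ 3.6056, d(C) ≈ 18.4391, d(D) ≈ 15.2971. Nearest: B = (6, -6) with distance 3.6056.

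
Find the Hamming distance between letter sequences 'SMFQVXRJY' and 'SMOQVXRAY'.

Differing positions: 3, 8. Hamming distance = 2.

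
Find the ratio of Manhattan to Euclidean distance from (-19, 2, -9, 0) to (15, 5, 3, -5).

L1 = |-19 - 15| + |2 - 5| + |-9 - 3| + |0 - (-5)| = 34 + 3 + 12 + 5 = 54
L2 = √(34² + 3² + 12² + 5²) = √1334 ≈ 36.524
L1 ≥ L2 always (equality iff movement is along one axis); L1 > L2 here.
Ratio L1/L2 = 54/√1334 ≈ 1.4785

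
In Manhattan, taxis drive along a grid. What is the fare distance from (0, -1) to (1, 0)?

Σ|x_i - y_i| = |0 - 1| + |-1 - 0| = 1 + 1 = 2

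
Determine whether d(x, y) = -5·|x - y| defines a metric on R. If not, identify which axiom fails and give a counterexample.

No. With c = -5 < 0, d fails non-negativity: d(7, 16) = -5·|7 - 16| = -5·9 = -45 < 0.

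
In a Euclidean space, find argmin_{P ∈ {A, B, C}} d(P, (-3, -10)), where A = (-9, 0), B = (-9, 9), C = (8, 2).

Distances: d(A) ≈ 11.6619, d(B) ≈ 19.9249, d(C) ≈ 16.2788. Nearest: A = (-9, 0) with distance 11.6619.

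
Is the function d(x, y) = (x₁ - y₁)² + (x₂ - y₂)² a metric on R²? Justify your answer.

No. The squared Euclidean distance fails the triangle inequality. Counterexample: x = (0, 0), y = (2, 5), z = (4, 10). d(x,z) = 4² + 10² = 116, but d(x,y) + d(y,z) = (2² + 5²) + (2² + 5²) = 29 + 29 = 58. Since 116 > 58, the triangle inequality is violated. (Note: √d, the ordinary Euclidean distance, IS a metric.)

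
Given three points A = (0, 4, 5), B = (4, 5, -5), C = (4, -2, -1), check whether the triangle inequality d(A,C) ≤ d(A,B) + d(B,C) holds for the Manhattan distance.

d(A,B) = 4 + 1 + 10 = 15, d(B,C) = 0 + 7 + 4 = 11, d(A,C) = 4 + 6 + 6 = 16.
d(A,C) = 16 ≤ 15 + 11 = 26. Triangle inequality is satisfied.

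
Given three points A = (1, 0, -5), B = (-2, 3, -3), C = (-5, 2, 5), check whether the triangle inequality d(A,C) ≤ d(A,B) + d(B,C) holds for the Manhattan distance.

d(A,B) = 3 + 3 + 2 = 8, d(B,C) = 3 + 1 + 8 = 12, d(A,C) = 6 + 2 + 10 = 18.
d(A,C) = 18 ≤ 8 + 12 = 20. Triangle inequality is satisfied.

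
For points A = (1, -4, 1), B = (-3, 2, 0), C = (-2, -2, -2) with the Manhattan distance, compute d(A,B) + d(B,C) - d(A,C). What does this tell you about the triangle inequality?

d(A,B) = 4 + 6 + 1 = 11, d(B,C) = 1 + 4 + 2 = 7, d(A,C) = 3 + 2 + 3 = 8.
d(A,B) + d(B,C) - d(A,C) = 11 + 7 - 8 = 18 - 8 = 10. This is ≥ 0, so the triangle inequality holds for these points.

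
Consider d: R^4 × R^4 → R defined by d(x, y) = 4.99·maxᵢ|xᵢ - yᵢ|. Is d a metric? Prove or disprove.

Yes. The L∞ (Chebyshev) norm induces a metric on R^4, and multiplying a metric by a positive constant 4.99 > 0 preserves all four axioms: non-negativity (4.99·||x-y|| ≥ 0), identity (4.99·||x-y|| = 0 ⟺ ||x-y|| = 0 ⟺ x = y), symmetry (||x-y|| = ||y-x||), and the triangle inequality (4.99·||x-z|| ≤ 4.99·||x-y|| + 4.99·||y-z||). So d is a metric.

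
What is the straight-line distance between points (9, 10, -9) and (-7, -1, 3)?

√(Σ(x_i - y_i)²) = √((9 - (-7))² + (10 - (-1))² + (-9 - 3)²)
= √(16² + 11² + (-12)²) = √(256 + 121 + 144) = √521 ≈ 22.8254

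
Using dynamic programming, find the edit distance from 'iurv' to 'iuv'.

Let D[i][j] be the edit distance between the first i characters of 'iurv' and the first j characters of 'iuv', with D[i][0] = i, D[0][j] = j, and D[i][j] = D[i-1][j-1] if the characters match, else 1 + min(D[i-1][j], D[i][j-1], D[i-1][j-1]). Filling the table (rows: prefixes of 'iurv', columns: prefixes of 'iuv'):
     ε  i  u  v
  ε  0  1  2  3
  i  1  0  1  2
  u  2  1  0  1
  r  3  2  1  1
  v  4  3  2  1
The bottom-right entry gives D[4][3] = 1, so no sequence of fewer than 1 edit works. Backtracking through the table gives one optimal edit sequence (1 edit):
  iurv → iuv (del r @3)
Edit distance = 1.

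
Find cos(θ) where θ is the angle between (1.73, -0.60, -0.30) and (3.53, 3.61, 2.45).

With u = (1.73, -0.60, -0.30), v = (3.53, 3.61, 2.45):
u·v = 1.73·3.53 + (-0.6)·3.61 + (-0.3)·2.45 = 6.1069 + (-2.166) + (-0.735) = 3.2059.
|u| = √(1.73² + (-0.6)² + (-0.3)²) = √(2.9929 + 0.36 + 0.09) = √3.4429, |v| = √(3.53² + 3.61² + 2.45²) = √(12.4609 + 13.0321 + 6.0025) = √31.4955.
cos θ = (u·v)/(|u||v|) = 3.2059/(√3.4429·√31.4955) ≈ 0.3079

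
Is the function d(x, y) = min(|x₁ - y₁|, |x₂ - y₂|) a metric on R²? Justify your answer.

No. d fails identity of indiscernibles: take x = (2, 0) and y = (2, 4). Then d(x,y) = min(|2 - 2|, |0 - 4|) = min(0, 4) = 0, yet x ≠ y.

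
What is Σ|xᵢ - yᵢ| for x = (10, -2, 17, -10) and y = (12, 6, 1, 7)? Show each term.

Σ|x_i - y_i| = |10 - 12| + |-2 - 6| + |17 - 1| + |-10 - 7| = 2 + 8 + 16 + 17 = 43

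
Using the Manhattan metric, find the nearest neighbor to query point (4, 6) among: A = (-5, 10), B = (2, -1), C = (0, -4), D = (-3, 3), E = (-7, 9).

Distances: d(A) = 13, d(B) = 9, d(C) = 14, d(D) = 10, d(E) = 14. Nearest: B = (2, -1) with distance 9.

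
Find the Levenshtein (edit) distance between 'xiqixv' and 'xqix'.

Let D[i][j] be the edit distance between the first i characters of 'xiqixv' and the first j characters of 'xqix', with D[i][0] = i, D[0][j] = j, and D[i][j] = D[i-1][j-1] if the characters match, else 1 + min(D[i-1][j], D[i][j-1], D[i-1][j-1]). Filling the table (rows: prefixes of 'xiqixv', columns: prefixes of 'xqix'):
     ε  x  q  i  x
  ε  0  1  2  3  4
  x  1  0  1  2  3
  i  2  1  1  1  2
  q  3  2  1  2  2
  i  4  3  2  1  2
  x  5  4  3  2  1
  v  6  5  4  3  2
The bottom-right entry gives D[6][4] = 2, so no sequence of fewer than 2 edits works. Backtracking through the table gives one optimal edit sequence (2 edits):
  xiqixv → xqixv (del i @2)
  xqixv → xqix (del v @5)
Edit distance = 2.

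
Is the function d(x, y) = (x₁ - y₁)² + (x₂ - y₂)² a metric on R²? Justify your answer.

No. The squared Euclidean distance fails the triangle inequality. Counterexample: x = (0, 0), y = (1, 4), z = (2, 8). d(x,z) = 2² + 8² = 68, but d(x,y) + d(y,z) = (1² + 4²) + (1² + 4²) = 17 + 17 = 34. Since 68 > 34, the triangle inequality is violated. (Note: √d, the ordinary Euclidean distance, IS a metric.)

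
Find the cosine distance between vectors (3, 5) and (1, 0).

With u = (3, 5), v = (1, 0):
u·v = 3·1 + 5·0 = 3 + 0 = 3.
|u| = √(3² + 5²) = √34, |v| = √(1² + 0²) = √1, so |u||v| = √(34·1) = √34.
cos θ = (u·v)/(|u||v|) = 3/√34 ≈ 0.5145
Cosine distance = 1 - cos θ ≈ 1 - 0.5145 = 0.4855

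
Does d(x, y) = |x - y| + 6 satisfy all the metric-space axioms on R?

No. d fails identity of indiscernibles (specifically d(x,x) = 0): d(2, 2) = |2 - 2| + 6 = 0 + 6 = 6 ≠ 0.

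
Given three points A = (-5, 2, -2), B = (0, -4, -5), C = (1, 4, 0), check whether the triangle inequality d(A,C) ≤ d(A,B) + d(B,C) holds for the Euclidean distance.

d(A,B) = √(5² + 6² + 3²) = √70 ≈ 8.3666, d(B,C) = √(1² + 8² + 5²) = √90 ≈ 9.4868, d(A,C) = √(6² + 2² + 2²) = √44 ≈ 6.6332.
d(A,C) ≈ 6.6332 ≤ 8.3666 + 9.4868 = 17.8534. Triangle inequality is satisfied.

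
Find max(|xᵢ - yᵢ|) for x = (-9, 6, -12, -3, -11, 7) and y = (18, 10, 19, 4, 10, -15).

max(|x_i - y_i|) = max(|-9 - 18|, |6 - 10|, |-12 - 19|, |-3 - 4|, |-11 - 10|, |7 - (-15)|) = max(27, 4, 31, 7, 21, 22) = 31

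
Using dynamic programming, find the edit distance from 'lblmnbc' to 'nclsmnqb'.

Let D[i][j] be the edit distance between the first i characters of 'lblmnbc' and the first j characters of 'nclsmnqb', with D[i][0] = i, D[0][j] = j, and D[i][j] = D[i-1][j-1] if the characters match, else 1 + min(D[i-1][j], D[i][j-1], D[i-1][j-1]). Filling the table (rows: prefixes of 'lblmnbc', columns: prefixes of 'nclsmnqb'):
     ε  n  c  l  s  m  n  q  b
  ε  0  1  2  3  4  5  6  7  8
  l  1  1  2  2  3  4  5  6  7
  b  2  2  2  3  3  4  5  6  6
  l  3  3  3  2  3  4  5  6  7
  m  4  4  4  3  3  3  4  5  6
  n  5  4  5  4  4  4  3  4  5
  b  6  5  5  5  5  5  4  4  4
  c  7  6  5  6  6  6  5  5  5
The bottom-right entry gives D[7][8] = 5, so no sequence of fewer than 5 edits works. Backtracking through the table gives one optimal edit sequence (5 edits):
  lblmnbc → nblmnbc (sub l→n @1)
  nblmnbc → nclmnbc (sub b→c @2)
  nclmnbc → nclsmnbc (ins s @4)
  nclsmnbc → nclsmnqc (sub b→q @7)
  nclsmnqc → nclsmnqb (sub c→b @8)
Edit distance = 5.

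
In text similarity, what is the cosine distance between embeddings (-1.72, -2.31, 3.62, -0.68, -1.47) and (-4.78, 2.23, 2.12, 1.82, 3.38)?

With u = (-1.72, -2.31, 3.62, -0.68, -1.47), v = (-4.78, 2.23, 2.12, 1.82, 3.38):
u·v = (-1.72)·(-4.78) + (-2.31)·2.23 + 3.62·2.12 + (-0.68)·1.82 + (-1.47)·3.38 = 8.2216 + (-5.1513) + 7.6744 + (-1.2376) + (-4.9686) = 4.5385.
|u| = √((-1.72)² + (-2.31)² + 3.62² + (-0.68)² + (-1.47)²) = √(2.9584 + 5.3361 + 13.1044 + 0.4624 + 2.1609) = √24.0222, |v| = √((-4.78)² + 2.23² + 2.12² + 1.82² + 3.38²) = √(22.8484 + 4.9729 + 4.4944 + 3.3124 + 11.4244) = √47.0525.
cos θ = (u·v)/(|u||v|) = 4.5385/(√24.0222·√47.0525) ≈ 0.135
Cosine distance = 1 - cos θ ≈ 1 - 0.135 = 0.865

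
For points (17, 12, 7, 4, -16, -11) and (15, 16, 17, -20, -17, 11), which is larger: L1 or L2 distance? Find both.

L1 = |17 - 15| + |12 - 16| + |7 - 17| + |4 - (-20)| + |-16 - (-17)| + |-11 - 11| = 2 + 4 + 10 + 24 + 1 + 22 = 63
L2 = √(2² + 4² + 10² + 24² + 1² + 22²) = √1181 ≈ 34.3657
L1 ≥ L2 always (equality iff movement is along one axis); L1 > L2 here.
Ratio L1/L2 = 63/√1181 ≈ 1.8332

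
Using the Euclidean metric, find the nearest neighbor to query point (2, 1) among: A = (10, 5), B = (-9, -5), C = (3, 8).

Distances: d(A) ≈ 8.9443, d(B) ≈ 12.53, d(C) ≈ 7.0711. Nearest: C = (3, 8) with distance 7.0711.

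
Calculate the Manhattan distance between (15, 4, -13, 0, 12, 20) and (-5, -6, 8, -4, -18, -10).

Σ|x_i - y_i| = |15 - (-5)| + |4 - (-6)| + |-13 - 8| + |0 - (-4)| + |12 - (-18)| + |20 - (-10)| = 20 + 10 + 21 + 4 + 30 + 30 = 115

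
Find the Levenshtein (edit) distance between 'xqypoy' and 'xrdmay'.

Let D[i][j] be the edit distance between the first i characters of 'xqypoy' and the first j characters of 'xrdmay', with D[i][0] = i, D[0][j] = j, and D[i][j] = D[i-1][j-1] if the characters match, else 1 + min(D[i-1][j], D[i][j-1], D[i-1][j-1]). Filling the table (rows: prefixes of 'xqypoy', columns: prefixes of 'xrdmay'):
     ε  x  r  d  m  a  y
  ε  0  1  2  3  4  5  6
  x  1  0  1  2  3  4  5
  q  2  1  1  2  3  4  5
  y  3  2  2  2  3  4  4
  p  4  3  3  3  3  4  5
  o  5  4  4  4  4  4  5
  y  6  5  5  5  5  5  4
The bottom-right entry gives D[6][6] = 4, so no sequence of fewer than 4 edits works. Backtracking through the table gives one optimal edit sequence (4 edits):
  xqypoy → xrypoy (sub q→r @2)
  xrypoy → xrdpoy (sub y→d @3)
  xrdpoy → xrdmoy (sub p→m @4)
  xrdmoy → xrdmay (sub o→a @5)
Edit distance = 4.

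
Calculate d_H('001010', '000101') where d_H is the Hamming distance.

Differing positions: 3, 4, 5, 6. Hamming distance = 4.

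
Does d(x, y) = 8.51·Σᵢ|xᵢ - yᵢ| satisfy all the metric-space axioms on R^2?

Yes. The L1 (Manhattan) norm induces a metric on R^2, and multiplying a metric by a positive constant 8.51 > 0 preserves all four axioms: non-negativity (8.51·||x-y|| ≥ 0), identity (8.51·||x-y|| = 0 ⟺ ||x-y|| = 0 ⟺ x = y), symmetry (||x-y|| = ||y-x||), and the triangle inequality (8.51·||x-z|| ≤ 8.51·||x-y|| + 8.51·||y-z||). So d is a metric.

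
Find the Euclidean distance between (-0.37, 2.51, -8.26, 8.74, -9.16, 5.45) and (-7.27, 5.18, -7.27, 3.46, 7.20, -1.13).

√(Σ(x_i - y_i)²) = √((-0.37 - (-7.27))² + (2.51 - 5.18)² + (-8.26 - (-7.27))² + (8.74 - 3.46)² + (-9.16 - 7.2)² + (5.45 - (-1.13))²)
= √(6.9² + (-2.67)² + (-0.99)² + 5.28² + (-16.36)² + 6.58²) = √(47.61 + 7.1289 + 0.9801 + 27.8784 + 267.6496 + 43.2964) = √394.5434 ≈ 19.8631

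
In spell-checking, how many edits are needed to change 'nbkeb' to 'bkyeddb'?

Let D[i][j] be the edit distance between the first i characters of 'nbkeb' and the first j characters of 'bkyeddb', with D[i][0] = i, D[0][j] = j, and D[i][j] = D[i-1][j-1] if the characters match, else 1 + min(D[i-1][j], D[i][j-1], D[i-1][j-1]). Filling the table (rows: prefixes of 'nbkeb', columns: prefixes of 'bkyeddb'):
     ε  b  k  y  e  d  d  b
  ε  0  1  2  3  4  5  6  7
  n  1  1  2  3  4  5  6  7
  b  2  1  2  3  4  5  6  6
  k  3  2  1  2  3  4  5  6
  e  4  3  2  2  2  3  4  5
  b  5  4  3  3  3  3  4  4
The bottom-right entry gives D[5][7] = 4, so no sequence of fewer than 4 edits works. Backtracking through the table gives one optimal edit sequence (4 edits):
  nbkeb → bkeb (del n @1)
  bkeb → bkyeb (ins y @3)
  bkyeb → bkyedb (ins d @5)
  bkyedb → bkyeddb (ins d @6)
Edit distance = 4.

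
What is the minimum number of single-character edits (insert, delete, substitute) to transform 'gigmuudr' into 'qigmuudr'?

Let D[i][j] be the edit distance between the first i characters of 'gigmuudr' and the first j characters of 'qigmuudr', with D[i][0] = i, D[0][j] = j, and D[i][j] = D[i-1][j-1] if the characters match, else 1 + min(D[i-1][j], D[i][j-1], D[i-1][j-1]). Filling the table (rows: prefixes of 'gigmuudr', columns: prefixes of 'qigmuudr'):
     ε  q  i  g  m  u  u  d  r
  ε  0  1  2  3  4  5  6  7  8
  g  1  1  2  2  3  4  5  6  7
  i  2  2  1  2  3  4  5  6  7
  g  3  3  2  1  2  3  4  5  6
  m  4  4  3  2  1  2  3  4  5
  u  5  5  4  3  2  1  2  3  4
  u  6  6  5  4  3  2  1  2  3
  d  7  7  6  5  4  3  2  1  2
  r  8  8  7  6  5  4  3  2  1
The bottom-right entry gives D[8][8] = 1, so no sequence of fewer than 1 edit works. Backtracking through the table gives one optimal edit sequence (1 edit):
  gigmuudr → qigmuudr (sub g→q @1)
Edit distance = 1.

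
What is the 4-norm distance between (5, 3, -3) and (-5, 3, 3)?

(Σ|x_i - y_i|^4)^(1/4) = (|5 - (-5)|^4 + |3 - 3|^4 + |-3 - 3|^4)^(1/4)
= (10^4 + 0^4 + 6^4)^(1/4) = (10000 + 0 + 1296)^(1/4) = (11296)^(1/4) ≈ 10.3093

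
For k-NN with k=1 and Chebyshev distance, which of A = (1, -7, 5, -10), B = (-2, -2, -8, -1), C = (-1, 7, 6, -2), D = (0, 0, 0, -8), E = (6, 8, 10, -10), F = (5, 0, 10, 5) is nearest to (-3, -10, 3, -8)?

Distances: d(A) = 4, d(B) = 11, d(C) = 17, d(D) = 10, d(E) = 18, d(F) = 13. Nearest: A = (1, -7, 5, -10) with distance 4.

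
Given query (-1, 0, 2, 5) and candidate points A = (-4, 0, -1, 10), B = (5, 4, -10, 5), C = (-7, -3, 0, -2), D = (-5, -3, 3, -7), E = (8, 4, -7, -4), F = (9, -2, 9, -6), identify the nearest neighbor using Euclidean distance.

Distances: d(A) ≈ 6.5574, d(B) = 14, d(C) ≈ 9.8995, d(D) ≈ 13.0384, d(E) ≈ 16.0935, d(F) ≈ 16.5529. Nearest: A = (-4, 0, -1, 10) with distance 6.5574.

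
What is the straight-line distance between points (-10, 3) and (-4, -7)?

√(Σ(x_i - y_i)²) = √((-10 - (-4))² + (3 - (-7))²)
= √((-6)² + 10²) = √(36 + 100) = √136 ≈ 11.6619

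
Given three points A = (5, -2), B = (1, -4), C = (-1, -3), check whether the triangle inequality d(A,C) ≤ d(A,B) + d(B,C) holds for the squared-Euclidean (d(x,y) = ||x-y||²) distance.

d(A,B) = 4² + 2² = 20, d(B,C) = 2² + 1² = 5, d(A,C) = 6² + 1² = 37.
d(A,C) = 37 > 20 + 5 = 25. Triangle inequality is VIOLATED. (Squared-Euclidean is not a metric — this is a counterexample.)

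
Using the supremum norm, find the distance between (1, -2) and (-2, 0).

max(|x_i - y_i|) = max(|1 - (-2)|, |-2 - 0|) = max(3, 2) = 3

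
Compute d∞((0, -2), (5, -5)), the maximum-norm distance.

max(|x_i - y_i|) = max(|0 - 5|, |-2 - (-5)|) = max(5, 3) = 5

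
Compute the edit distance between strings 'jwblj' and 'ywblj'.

Let D[i][j] be the edit distance between the first i characters of 'jwblj' and the first j characters of 'ywblj', with D[i][0] = i, D[0][j] = j, and D[i][j] = D[i-1][j-1] if the characters match, else 1 + min(D[i-1][j], D[i][j-1], D[i-1][j-1]). Filling the table (rows: prefixes of 'jwblj', columns: prefixes of 'ywblj'):
     ε  y  w  b  l  j
  ε  0  1  2  3  4  5
  j  1  1  2  3  4  4
  w  2  2  1  2  3  4
  b  3  3  2  1  2  3
  l  4  4  3  2  1  2
  j  5  5  4  3  2  1
The bottom-right entry gives D[5][5] = 1, so no sequence of fewer than 1 edit works. Backtracking through the table gives one optimal edit sequence (1 edit):
  jwblj → ywblj (sub j→y @1)
Edit distance = 1.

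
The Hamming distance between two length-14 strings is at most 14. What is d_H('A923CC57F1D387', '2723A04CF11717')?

Differing positions: 1, 2, 5, 6, 7, 8, 11, 12, 13. Hamming distance = 9. The maximum possible Hamming distance for length-14 strings is 14, so d_H/14 = 9/14 ≈ 0.6429.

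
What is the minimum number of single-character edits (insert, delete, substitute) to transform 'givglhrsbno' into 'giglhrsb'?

Let D[i][j] be the edit distance between the first i characters of 'givglhrsbno' and the first j characters of 'giglhrsb', with D[i][0] = i, D[0][j] = j, and D[i][j] = D[i-1][j-1] if the characters match, else 1 + min(D[i-1][j], D[i][j-1], D[i-1][j-1]). Filling the table (rows: prefixes of 'givglhrsbno', columns: prefixes of 'giglhrsb'):
     ε  g  i  g  l  h  r  s  b
  ε  0  1  2  3  4  5  6  7  8
  g  1  0  1  2  3  4  5  6  7
  i  2  1  0  1  2  3  4  5  6
  v  3  2  1  1  2  3  4  5  6
  g  4  3  2  1  2  3  4  5  6
  l  5  4  3  2  1  2  3  4  5
  h  6  5  4  3  2  1  2  3  4
  r  7  6  5  4  3  2  1  2  3
  s  8  7  6  5  4  3  2  1  2
  b  9  8  7  6  5  4  3  2  1
  n 10  9  8  7  6  5  4  3  2
  o 11 10  9  8  7  6  5  4  3
The bottom-right entry gives D[11][8] = 3, so no sequence of fewer than 3 edits works. Backtracking through the table gives one optimal edit sequence (3 edits):
  givglhrsbno → giglhrsbno (del v @3)
  giglhrsbno → giglhrsbo (del n @9)
  giglhrsbo → giglhrsb (del o @9)
Edit distance = 3.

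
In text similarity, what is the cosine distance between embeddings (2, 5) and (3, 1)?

With u = (2, 5), v = (3, 1):
u·v = 2·3 + 5·1 = 6 + 5 = 11.
|u| = √(2² + 5²) = √29, |v| = √(3² + 1²) = √10, so |u||v| = √(29·10) = √290.
cos θ = (u·v)/(|u||v|) = 11/√290 ≈ 0.6459
Cosine distance = 1 - cos θ ≈ 1 - 0.6459 = 0.3541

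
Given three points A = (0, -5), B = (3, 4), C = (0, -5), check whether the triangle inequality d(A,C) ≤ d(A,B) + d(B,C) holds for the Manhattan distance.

d(A,B) = 3 + 9 = 12, d(B,C) = 3 + 9 = 12, d(A,C) = 0 + 0 = 0.
d(A,C) = 0 ≤ 12 + 12 = 24. Triangle inequality is satisfied.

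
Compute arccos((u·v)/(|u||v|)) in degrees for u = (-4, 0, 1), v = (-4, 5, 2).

With u = (-4, 0, 1), v = (-4, 5, 2):
u·v = (-4)·(-4) + 0·5 + 1·2 = 16 + 0 + 2 = 18.
|u| = √((-4)² + 0² + 1²) = √17, |v| = √((-4)² + 5² + 2²) = √45, so |u||v| = √(17·45) = √765.
cos θ = (u·v)/(|u||v|) = 18/√765 ≈ 0.650791
θ = arccos(0.650791) ≈ 49.4°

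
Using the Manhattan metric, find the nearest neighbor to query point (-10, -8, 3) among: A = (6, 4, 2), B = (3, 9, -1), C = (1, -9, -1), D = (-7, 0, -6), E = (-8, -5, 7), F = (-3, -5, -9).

Distances: d(A) = 29, d(B) = 34, d(C) = 16, d(D) = 20, d(E) = 9, d(F) = 22. Nearest: E = (-8, -5, 7) with distance 9.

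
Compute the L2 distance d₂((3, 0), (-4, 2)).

√(Σ(x_i - y_i)²) = √((3 - (-4))² + (0 - 2)²)
= √(7² + (-2)²) = √(49 + 4) = √53 ≈ 7.2801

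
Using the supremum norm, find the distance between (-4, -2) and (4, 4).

max(|x_i - y_i|) = max(|-4 - 4|, |-2 - 4|) = max(8, 6) = 8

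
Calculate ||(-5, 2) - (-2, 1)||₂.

√(Σ(x_i - y_i)²) = √((-5 - (-2))² + (2 - 1)²)
= √((-3)² + 1²) = √(9 + 1) = √10 ≈ 3.1623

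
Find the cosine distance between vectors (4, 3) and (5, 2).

With u = (4, 3), v = (5, 2):
u·v = 4·5 + 3·2 = 20 + 6 = 26.
|u| = √(4² + 3²) = √25, |v| = √(5² + 2²) = √29, so |u||v| = √(25·29) = √725.
cos θ = (u·v)/(|u||v|) = 26/√725 ≈ 0.9656
Cosine distance = 1 - cos θ ≈ 1 - 0.9656 = 0.0344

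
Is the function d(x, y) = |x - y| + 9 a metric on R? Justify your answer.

No. d fails identity of indiscernibles (specifically d(x,x) = 0): d(-8, -8) = |-8 - (-8)| + 9 = 0 + 9 = 9 ≠ 0.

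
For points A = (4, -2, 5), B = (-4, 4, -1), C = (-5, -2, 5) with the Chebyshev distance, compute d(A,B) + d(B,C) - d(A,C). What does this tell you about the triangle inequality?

d(A,B) = max(8, 6, 6) = 8, d(B,C) = max(1, 6, 6) = 6, d(A,C) = max(9, 0, 0) = 9.
d(A,B) + d(B,C) - d(A,C) = 8 + 6 - 9 = 14 - 9 = 5. This is ≥ 0, so the triangle inequality holds for these points.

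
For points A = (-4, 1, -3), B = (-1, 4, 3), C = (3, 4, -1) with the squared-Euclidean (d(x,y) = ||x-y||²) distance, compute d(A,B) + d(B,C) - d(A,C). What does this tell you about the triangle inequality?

d(A,B) = 3² + 3² + 6² = 54, d(B,C) = 4² + 0² + 4² = 32, d(A,C) = 7² + 3² + 2² = 62.
d(A,B) + d(B,C) - d(A,C) = 54 + 32 - 62 = 86 - 62 = 24. This is ≥ 0, so the triangle inequality holds for these points.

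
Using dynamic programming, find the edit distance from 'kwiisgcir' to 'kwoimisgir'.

Let D[i][j] be the edit distance between the first i characters of 'kwiisgcir' and the first j characters of 'kwoimisgir', with D[i][0] = i, D[0][j] = j, and D[i][j] = D[i-1][j-1] if the characters match, else 1 + min(D[i-1][j], D[i][j-1], D[i-1][j-1]). Filling the table (rows: prefixes of 'kwiisgcir', columns: prefixes of 'kwoimisgir'):
     ε  k  w  o  i  m  i  s  g  i  r
  ε  0  1  2  3  4  5  6  7  8  9 10
  k  1  0  1  2  3  4  5  6  7  8  9
  w  2  1  0  1  2  3  4  5  6  7  8
  i  3  2  1  1  1  2  3  4  5  6  7
  i  4  3  2  2  1  2  2  3  4  5  6
  s  5  4  3  3  2  2  3  2  3  4  5
  g  6  5  4  4  3  3  3  3  2  3  4
  c  7  6  5  5  4  4  4  4  3  3  4
  i  8  7  6  6  5  5  4  5  4  3  4
  r  9  8  7  7  6  6  5  5  5  4  3
The bottom-right entry gives D[9][10] = 3, so no sequence of fewer than 3 edits works. Backtracking through the table gives one optimal edit sequence (3 edits):
  kwiisgcir → kwoiisgcir (ins o @3)
  kwoiisgcir → kwoimisgcir (ins m @5)
  kwoimisgcir → kwoimisgir (del c @9)
Edit distance = 3.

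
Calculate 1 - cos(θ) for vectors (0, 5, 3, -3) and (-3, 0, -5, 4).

With u = (0, 5, 3, -3), v = (-3, 0, -5, 4):
u·v = 0·(-3) + 5·0 + 3·(-5) + (-3)·4 = 0 + 0 + (-15) + (-12) = -27.
|u| = √(0² + 5² + 3² + (-3)²) = √43, |v| = √((-3)² + 0² + (-5)² + 4²) = √50, so |u||v| = √(43·50) = √2150.
cos θ = (u·v)/(|u||v|) = -27/√2150 ≈ -0.5823
Cosine distance = 1 - cos θ ≈ 1 - (-0.5823) = 1.5823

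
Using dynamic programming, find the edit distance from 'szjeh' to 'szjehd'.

Let D[i][j] be the edit distance between the first i characters of 'szjeh' and the first j characters of 'szjehd', with D[i][0] = i, D[0][j] = j, and D[i][j] = D[i-1][j-1] if the characters match, else 1 + min(D[i-1][j], D[i][j-1], D[i-1][j-1]). Filling the table (rows: prefixes of 'szjeh', columns: prefixes of 'szjehd'):
     ε  s  z  j  e  h  d
  ε  0  1  2  3  4  5  6
  s  1  0  1  2  3  4  5
  z  2  1  0  1  2  3  4
  j  3  2  1  0  1  2  3
  e  4  3  2  1  0  1  2
  h  5  4  3  2  1  0  1
The bottom-right entry gives D[5][6] = 1, so no sequence of fewer than 1 edit works. Backtracking through the table gives one optimal edit sequence (1 edit):
  szjeh → szjehd (ins d @6)
Edit distance = 1.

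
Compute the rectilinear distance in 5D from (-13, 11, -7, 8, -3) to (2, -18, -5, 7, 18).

Σ|x_i - y_i| = |-13 - 2| + |11 - (-18)| + |-7 - (-5)| + |8 - 7| + |-3 - 18| = 15 + 29 + 2 + 1 + 21 = 68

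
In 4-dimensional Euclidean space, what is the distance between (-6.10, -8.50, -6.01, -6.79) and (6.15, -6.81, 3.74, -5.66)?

√(Σ(x_i - y_i)²) = √((-6.1 - 6.15)² + (-8.5 - (-6.81))² + (-6.01 - 3.74)² + (-6.79 - (-5.66))²)
= √((-12.25)² + (-1.69)² + (-9.75)² + (-1.13)²) = √(150.0625 + 2.8561 + 95.0625 + 1.2769) = √249.258 ≈ 15.7879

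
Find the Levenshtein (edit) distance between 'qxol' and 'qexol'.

Let D[i][j] be the edit distance between the first i characters of 'qxol' and the first j characters of 'qexol', with D[i][0] = i, D[0][j] = j, and D[i][j] = D[i-1][j-1] if the characters match, else 1 + min(D[i-1][j], D[i][j-1], D[i-1][j-1]). Filling the table (rows: prefixes of 'qxol', columns: prefixes of 'qexol'):
     ε  q  e  x  o  l
  ε  0  1  2  3  4  5
  q  1  0  1  2  3  4
  x  2  1  1  1  2  3
  o  3  2  2  2  1  2
  l  4  3  3  3  2  1
The bottom-right entry gives D[4][5] = 1, so no sequence of fewer than 1 edit works. Backtracking through the table gives one optimal edit sequence (1 edit):
  qxol → qexol (ins e @2)
Edit distance = 1.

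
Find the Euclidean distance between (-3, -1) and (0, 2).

√(Σ(x_i - y_i)²) = √((-3 - 0)² + (-1 - 2)²)
= √((-3)² + (-3)²) = √(9 + 9) = √18 ≈ 4.2426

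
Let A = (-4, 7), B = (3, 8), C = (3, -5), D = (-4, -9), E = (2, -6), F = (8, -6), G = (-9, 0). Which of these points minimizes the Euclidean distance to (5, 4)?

Distances: d(A) ≈ 9.4868, d(B) ≈ 4.4721, d(C) ≈ 9.2195, d(D) ≈ 15.8114, d(E) ≈ 10.4403, d(F) ≈ 10.4403, d(G) ≈ 14.5602. Nearest: B = (3, 8) with distance 4.4721.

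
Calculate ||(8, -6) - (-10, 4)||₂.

√(Σ(x_i - y_i)²) = √((8 - (-10))² + (-6 - 4)²)
= √(18² + (-10)²) = √(324 + 100) = √424 ≈ 20.5913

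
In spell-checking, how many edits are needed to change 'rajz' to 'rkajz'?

Let D[i][j] be the edit distance between the first i characters of 'rajz' and the first j characters of 'rkajz', with D[i][0] = i, D[0][j] = j, and D[i][j] = D[i-1][j-1] if the characters match, else 1 + min(D[i-1][j], D[i][j-1], D[i-1][j-1]). Filling the table (rows: prefixes of 'rajz', columns: prefixes of 'rkajz'):
     ε  r  k  a  j  z
  ε  0  1  2  3  4  5
  r  1  0  1  2  3  4
  a  2  1  1  1  2  3
  j  3  2  2  2  1  2
  z  4  3  3  3  2  1
The bottom-right entry gives D[4][5] = 1, so no sequence of fewer than 1 edit works. Backtracking through the table gives one optimal edit sequence (1 edit):
  rajz → rkajz (ins k @2)
Edit distance = 1.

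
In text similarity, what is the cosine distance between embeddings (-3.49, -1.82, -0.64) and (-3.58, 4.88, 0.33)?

With u = (-3.49, -1.82, -0.64), v = (-3.58, 4.88, 0.33):
u·v = (-3.49)·(-3.58) + (-1.82)·4.88 + (-0.64)·0.33 = 12.4942 + (-8.8816) + (-0.2112) = 3.4014.
|u| = √((-3.49)² + (-1.82)² + (-0.64)²) = √(12.1801 + 3.3124 + 0.4096) = √15.9021, |v| = √((-3.58)² + 4.88² + 0.33²) = √(12.8164 + 23.8144 + 0.1089) = √36.7397.
cos θ = (u·v)/(|u||v|) = 3.4014/(√15.9021·√36.7397) ≈ 0.1407
Cosine distance = 1 - cos θ ≈ 1 - 0.1407 = 0.8593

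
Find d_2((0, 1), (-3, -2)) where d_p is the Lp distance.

(Σ|x_i - y_i|^2)^(1/2) = (|0 - (-3)|^2 + |1 - (-2)|^2)^(1/2)
= (3^2 + 3^2)^(1/2) = (9 + 9)^(1/2) = (18)^(1/2) ≈ 4.2426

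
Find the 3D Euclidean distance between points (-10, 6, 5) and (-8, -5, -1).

√(Σ(x_i - y_i)²) = √((-10 - (-8))² + (6 - (-5))² + (5 - (-1))²)
= √((-2)² + 11² + 6²) = √(4 + 121 + 36) = √161 ≈ 12.6886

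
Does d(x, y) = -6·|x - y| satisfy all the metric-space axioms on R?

No. With c = -6 < 0, d fails non-negativity: d(2, 3) = -6·|2 - 3| = -6·1 = -6 < 0.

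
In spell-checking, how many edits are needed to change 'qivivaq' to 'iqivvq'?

Let D[i][j] be the edit distance between the first i characters of 'qivivaq' and the first j characters of 'iqivvq', with D[i][0] = i, D[0][j] = j, and D[i][j] = D[i-1][j-1] if the characters match, else 1 + min(D[i-1][j], D[i][j-1], D[i-1][j-1]). Filling the table (rows: prefixes of 'qivivaq', columns: prefixes of 'iqivvq'):
     ε  i  q  i  v  v  q
  ε  0  1  2  3  4  5  6
  q  1  1  1  2  3  4  5
  i  2  1  2  1  2  3  4
  v  3  2  2  2  1  2  3
  i  4  3  3  2  2  2  3
  v  5  4  4  3  2  2  3
  a  6  5  5  4  3  3  3
  q  7  6  5  5  4  4  3
The bottom-right entry gives D[7][6] = 3, so no sequence of fewer than 3 edits works. Backtracking through the table gives one optimal edit sequence (3 edits):
  qivivaq → ivivaq (del q @1)
  ivivaq → iqivaq (sub v→q @2)
  iqivaq → iqivvq (sub a→v @5)
Edit distance = 3.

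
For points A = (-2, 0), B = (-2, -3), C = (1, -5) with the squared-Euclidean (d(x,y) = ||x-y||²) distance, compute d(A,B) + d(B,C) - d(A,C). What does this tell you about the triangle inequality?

d(A,B) = 0² + 3² = 9, d(B,C) = 3² + 2² = 13, d(A,C) = 3² + 5² = 34.
d(A,B) + d(B,C) - d(A,C) = 9 + 13 - 34 = 22 - 34 = -12. This is < 0, so the triangle inequality FAILS for these points (squared-Euclidean is not a metric).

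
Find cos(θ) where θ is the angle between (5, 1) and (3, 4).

With u = (5, 1), v = (3, 4):
u·v = 5·3 + 1·4 = 15 + 4 = 19.
|u| = √(5² + 1²) = √26, |v| = √(3² + 4²) = √25, so |u||v| = √(26·25) = √650.
cos θ = (u·v)/(|u||v|) = 19/√650 ≈ 0.7452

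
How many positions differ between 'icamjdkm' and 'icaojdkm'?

Differing positions: 4. Hamming distance = 1.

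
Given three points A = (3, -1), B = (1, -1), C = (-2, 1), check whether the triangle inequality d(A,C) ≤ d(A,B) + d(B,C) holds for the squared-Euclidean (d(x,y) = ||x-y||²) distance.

d(A,B) = 2² + 0² = 4, d(B,C) = 3² + 2² = 13, d(A,C) = 5² + 2² = 29.
d(A,C) = 29 > 4 + 13 = 17. Triangle inequality is VIOLATED. (Squared-Euclidean is not a metric — this is a counterexample.)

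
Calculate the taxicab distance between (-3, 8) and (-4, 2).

Σ|x_i - y_i| = |-3 - (-4)| + |8 - 2| = 1 + 6 = 7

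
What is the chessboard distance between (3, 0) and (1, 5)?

max(|x_i - y_i|) = max(|3 - 1|, |0 - 5|) = max(2, 5) = 5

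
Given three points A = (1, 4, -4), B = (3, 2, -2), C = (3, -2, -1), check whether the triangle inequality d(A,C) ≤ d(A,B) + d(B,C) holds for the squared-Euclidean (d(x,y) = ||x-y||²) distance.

d(A,B) = 2² + 2² + 2² = 12, d(B,C) = 0² + 4² + 1² = 17, d(A,C) = 2² + 6² + 3² = 49.
d(A,C) = 49 > 12 + 17 = 29. Triangle inequality is VIOLATED. (Squared-Euclidean is not a metric — this is a counterexample.)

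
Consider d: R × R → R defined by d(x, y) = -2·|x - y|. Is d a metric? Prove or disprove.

No. With c = -2 < 0, d fails non-negativity: d(9, 13) = -2·|9 - 13| = -2·4 = -8 < 0.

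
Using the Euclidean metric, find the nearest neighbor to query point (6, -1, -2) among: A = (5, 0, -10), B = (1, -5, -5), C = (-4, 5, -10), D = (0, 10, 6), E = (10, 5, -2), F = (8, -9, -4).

Distances: d(A) ≈ 8.124, d(B) ≈ 7.0711, d(C) ≈ 14.1421, d(D) ≈ 14.8661, d(E) ≈ 7.2111, d(F) ≈ 8.4853. Nearest: B = (1, -5, -5) with distance 7.0711.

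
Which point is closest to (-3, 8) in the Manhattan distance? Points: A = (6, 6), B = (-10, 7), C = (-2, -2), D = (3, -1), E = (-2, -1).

Distances: d(A) = 11, d(B) = 8, d(C) = 11, d(D) = 15, d(E) = 10. Nearest: B = (-10, 7) with distance 8.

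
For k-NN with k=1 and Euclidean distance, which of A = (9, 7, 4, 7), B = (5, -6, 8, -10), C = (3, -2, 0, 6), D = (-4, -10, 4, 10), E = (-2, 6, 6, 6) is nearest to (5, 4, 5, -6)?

Distances: d(A) ≈ 13.9642, d(B) ≈ 11.1803, d(C) ≈ 14.4568, d(D) ≈ 23.1084, d(E) ≈ 14.0712. Nearest: B = (5, -6, 8, -10) with distance 11.1803.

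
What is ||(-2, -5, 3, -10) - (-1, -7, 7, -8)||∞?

max(|x_i - y_i|) = max(|-2 - (-1)|, |-5 - (-7)|, |3 - 7|, |-10 - (-8)|) = max(1, 2, 4, 2) = 4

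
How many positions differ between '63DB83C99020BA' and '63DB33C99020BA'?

Differing positions: 5. Hamming distance = 1.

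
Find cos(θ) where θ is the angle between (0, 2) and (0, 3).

With u = (0, 2), v = (0, 3):
u·v = 0·0 + 2·3 = 0 + 6 = 6.
|u| = √(0² + 2²) = √4, |v| = √(0² + 3²) = √9, so |u||v| = √(4·9) = √36 = 6.
cos θ = (u·v)/(|u||v|) = 6/6 = 1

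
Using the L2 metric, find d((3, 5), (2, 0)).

√(Σ(x_i - y_i)²) = √((3 - 2)² + (5 - 0)²)
= √(1² + 5²) = √(1 + 25) = √26 ≈ 5.099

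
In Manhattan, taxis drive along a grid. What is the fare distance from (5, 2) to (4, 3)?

Σ|x_i - y_i| = |5 - 4| + |2 - 3| = 1 + 1 = 2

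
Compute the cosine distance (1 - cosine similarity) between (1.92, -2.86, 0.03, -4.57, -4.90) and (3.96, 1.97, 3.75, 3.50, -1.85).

With u = (1.92, -2.86, 0.03, -4.57, -4.90), v = (3.96, 1.97, 3.75, 3.50, -1.85):
u·v = 1.92·3.96 + (-2.86)·1.97 + 0.03·3.75 + (-4.57)·3.5 + (-4.9)·(-1.85) = 7.6032 + (-5.6342) + 0.1125 + (-15.995) + 9.065 = -4.8485.
|u| = √(1.92² + (-2.86)² + 0.03² + (-4.57)² + (-4.9)²) = √(3.6864 + 8.1796 + 0.0009 + 20.8849 + 24.01) = √56.7618, |v| = √(3.96² + 1.97² + 3.75² + 3.5² + (-1.85)²) = √(15.6816 + 3.8809 + 14.0625 + 12.25 + 3.4225) = √49.2975.
cos θ = (u·v)/(|u||v|) = -4.8485/(√56.7618·√49.2975) ≈ -0.0917
Cosine distance = 1 - cos θ ≈ 1 - (-0.0917) = 1.0917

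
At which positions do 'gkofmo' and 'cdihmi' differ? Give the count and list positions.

Differing positions: 1, 2, 3, 4, 6. Hamming distance = 5.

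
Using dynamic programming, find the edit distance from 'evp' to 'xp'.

Let D[i][j] be the edit distance between the first i characters of 'evp' and the first j characters of 'xp', with D[i][0] = i, D[0][j] = j, and D[i][j] = D[i-1][j-1] if the characters match, else 1 + min(D[i-1][j], D[i][j-1], D[i-1][j-1]). Filling the table (rows: prefixes of 'evp', columns: prefixes of 'xp'):
     ε  x  p
  ε  0  1  2
  e  1  1  2
  v  2  2  2
  p  3  3  2
The bottom-right entry gives D[3][2] = 2, so no sequence of fewer than 2 edits works. Backtracking through the table gives one optimal edit sequence (2 edits):
  evp → vp (del e @1)
  vp → xp (sub v→x @1)
Edit distance = 2.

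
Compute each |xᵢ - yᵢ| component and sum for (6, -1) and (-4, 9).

Σ|x_i - y_i| = |6 - (-4)| + |-1 - 9| = 10 + 10 = 20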